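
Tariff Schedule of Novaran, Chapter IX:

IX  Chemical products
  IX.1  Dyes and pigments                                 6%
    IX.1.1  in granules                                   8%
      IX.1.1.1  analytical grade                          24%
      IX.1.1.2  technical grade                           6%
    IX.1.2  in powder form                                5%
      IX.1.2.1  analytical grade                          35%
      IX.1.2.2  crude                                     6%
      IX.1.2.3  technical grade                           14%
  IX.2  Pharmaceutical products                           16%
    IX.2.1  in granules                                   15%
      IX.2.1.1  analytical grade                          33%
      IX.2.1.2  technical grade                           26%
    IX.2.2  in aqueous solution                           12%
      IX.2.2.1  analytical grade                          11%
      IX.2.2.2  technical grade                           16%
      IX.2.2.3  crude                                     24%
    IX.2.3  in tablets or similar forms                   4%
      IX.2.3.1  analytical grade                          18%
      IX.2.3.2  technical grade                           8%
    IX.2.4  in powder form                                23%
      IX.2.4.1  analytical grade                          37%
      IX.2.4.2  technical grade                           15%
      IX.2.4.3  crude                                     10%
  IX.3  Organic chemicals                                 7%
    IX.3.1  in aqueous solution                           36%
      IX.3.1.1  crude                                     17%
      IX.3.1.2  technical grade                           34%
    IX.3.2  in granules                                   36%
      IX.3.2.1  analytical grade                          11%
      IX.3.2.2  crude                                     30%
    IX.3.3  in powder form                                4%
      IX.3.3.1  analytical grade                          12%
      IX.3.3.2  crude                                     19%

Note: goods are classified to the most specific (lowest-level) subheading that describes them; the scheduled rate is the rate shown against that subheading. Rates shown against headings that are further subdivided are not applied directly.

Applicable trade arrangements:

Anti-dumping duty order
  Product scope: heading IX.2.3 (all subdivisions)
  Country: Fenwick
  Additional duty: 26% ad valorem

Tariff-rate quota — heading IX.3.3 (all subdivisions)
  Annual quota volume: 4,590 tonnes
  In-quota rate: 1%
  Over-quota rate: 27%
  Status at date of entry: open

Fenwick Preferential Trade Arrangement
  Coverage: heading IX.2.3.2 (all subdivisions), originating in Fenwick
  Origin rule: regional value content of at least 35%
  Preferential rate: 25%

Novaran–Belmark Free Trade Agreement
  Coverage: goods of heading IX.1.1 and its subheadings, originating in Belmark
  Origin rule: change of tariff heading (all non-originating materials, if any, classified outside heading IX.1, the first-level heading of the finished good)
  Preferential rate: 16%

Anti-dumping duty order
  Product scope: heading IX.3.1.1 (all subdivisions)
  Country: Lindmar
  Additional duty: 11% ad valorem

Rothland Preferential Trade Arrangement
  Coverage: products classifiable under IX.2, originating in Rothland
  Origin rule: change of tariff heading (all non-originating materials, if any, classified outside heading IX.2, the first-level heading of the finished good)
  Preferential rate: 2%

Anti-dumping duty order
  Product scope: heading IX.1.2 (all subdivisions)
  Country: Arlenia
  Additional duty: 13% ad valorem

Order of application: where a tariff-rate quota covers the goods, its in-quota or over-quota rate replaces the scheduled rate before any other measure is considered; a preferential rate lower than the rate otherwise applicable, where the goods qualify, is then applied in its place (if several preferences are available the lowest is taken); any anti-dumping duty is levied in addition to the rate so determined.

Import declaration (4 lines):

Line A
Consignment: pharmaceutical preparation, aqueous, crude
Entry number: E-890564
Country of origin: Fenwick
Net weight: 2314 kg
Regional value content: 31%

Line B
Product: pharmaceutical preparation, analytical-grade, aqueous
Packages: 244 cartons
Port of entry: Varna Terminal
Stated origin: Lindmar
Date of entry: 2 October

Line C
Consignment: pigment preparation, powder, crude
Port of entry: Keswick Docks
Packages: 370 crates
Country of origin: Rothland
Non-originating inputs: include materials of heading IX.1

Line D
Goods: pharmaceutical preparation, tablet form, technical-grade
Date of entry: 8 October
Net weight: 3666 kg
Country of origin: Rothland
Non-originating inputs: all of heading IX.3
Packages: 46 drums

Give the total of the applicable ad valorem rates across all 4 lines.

43%

Line A: pharmaceutical → IX.2; aqueous → IX.2.2; crude → IX.2.2.3. Scheduled 24%. Fenwick agreement on IX.2.3.2: IX.2.2.3 not covered. → 24%.
Line B: pharmaceutical → IX.2; aqueous → IX.2.2; analytical-grade → IX.2.2.1. Scheduled 11%. No special measure applies. → 11%.
Line C: pigment → IX.1; powder → IX.1.2; crude → IX.1.2.2. Scheduled 6%. Rothland agreement on IX.2: IX.1.2.2 not covered. → 6%.
Line D: pharmaceutical → IX.2; tablet form → IX.2.3; technical-grade → IX.2.3.2. Scheduled 8%. Rothland agreement on IX.2: CTH met → 2% available; preferential 2%. → 2%.
Sum: 24% + 11% + 6% + 2% = 43%.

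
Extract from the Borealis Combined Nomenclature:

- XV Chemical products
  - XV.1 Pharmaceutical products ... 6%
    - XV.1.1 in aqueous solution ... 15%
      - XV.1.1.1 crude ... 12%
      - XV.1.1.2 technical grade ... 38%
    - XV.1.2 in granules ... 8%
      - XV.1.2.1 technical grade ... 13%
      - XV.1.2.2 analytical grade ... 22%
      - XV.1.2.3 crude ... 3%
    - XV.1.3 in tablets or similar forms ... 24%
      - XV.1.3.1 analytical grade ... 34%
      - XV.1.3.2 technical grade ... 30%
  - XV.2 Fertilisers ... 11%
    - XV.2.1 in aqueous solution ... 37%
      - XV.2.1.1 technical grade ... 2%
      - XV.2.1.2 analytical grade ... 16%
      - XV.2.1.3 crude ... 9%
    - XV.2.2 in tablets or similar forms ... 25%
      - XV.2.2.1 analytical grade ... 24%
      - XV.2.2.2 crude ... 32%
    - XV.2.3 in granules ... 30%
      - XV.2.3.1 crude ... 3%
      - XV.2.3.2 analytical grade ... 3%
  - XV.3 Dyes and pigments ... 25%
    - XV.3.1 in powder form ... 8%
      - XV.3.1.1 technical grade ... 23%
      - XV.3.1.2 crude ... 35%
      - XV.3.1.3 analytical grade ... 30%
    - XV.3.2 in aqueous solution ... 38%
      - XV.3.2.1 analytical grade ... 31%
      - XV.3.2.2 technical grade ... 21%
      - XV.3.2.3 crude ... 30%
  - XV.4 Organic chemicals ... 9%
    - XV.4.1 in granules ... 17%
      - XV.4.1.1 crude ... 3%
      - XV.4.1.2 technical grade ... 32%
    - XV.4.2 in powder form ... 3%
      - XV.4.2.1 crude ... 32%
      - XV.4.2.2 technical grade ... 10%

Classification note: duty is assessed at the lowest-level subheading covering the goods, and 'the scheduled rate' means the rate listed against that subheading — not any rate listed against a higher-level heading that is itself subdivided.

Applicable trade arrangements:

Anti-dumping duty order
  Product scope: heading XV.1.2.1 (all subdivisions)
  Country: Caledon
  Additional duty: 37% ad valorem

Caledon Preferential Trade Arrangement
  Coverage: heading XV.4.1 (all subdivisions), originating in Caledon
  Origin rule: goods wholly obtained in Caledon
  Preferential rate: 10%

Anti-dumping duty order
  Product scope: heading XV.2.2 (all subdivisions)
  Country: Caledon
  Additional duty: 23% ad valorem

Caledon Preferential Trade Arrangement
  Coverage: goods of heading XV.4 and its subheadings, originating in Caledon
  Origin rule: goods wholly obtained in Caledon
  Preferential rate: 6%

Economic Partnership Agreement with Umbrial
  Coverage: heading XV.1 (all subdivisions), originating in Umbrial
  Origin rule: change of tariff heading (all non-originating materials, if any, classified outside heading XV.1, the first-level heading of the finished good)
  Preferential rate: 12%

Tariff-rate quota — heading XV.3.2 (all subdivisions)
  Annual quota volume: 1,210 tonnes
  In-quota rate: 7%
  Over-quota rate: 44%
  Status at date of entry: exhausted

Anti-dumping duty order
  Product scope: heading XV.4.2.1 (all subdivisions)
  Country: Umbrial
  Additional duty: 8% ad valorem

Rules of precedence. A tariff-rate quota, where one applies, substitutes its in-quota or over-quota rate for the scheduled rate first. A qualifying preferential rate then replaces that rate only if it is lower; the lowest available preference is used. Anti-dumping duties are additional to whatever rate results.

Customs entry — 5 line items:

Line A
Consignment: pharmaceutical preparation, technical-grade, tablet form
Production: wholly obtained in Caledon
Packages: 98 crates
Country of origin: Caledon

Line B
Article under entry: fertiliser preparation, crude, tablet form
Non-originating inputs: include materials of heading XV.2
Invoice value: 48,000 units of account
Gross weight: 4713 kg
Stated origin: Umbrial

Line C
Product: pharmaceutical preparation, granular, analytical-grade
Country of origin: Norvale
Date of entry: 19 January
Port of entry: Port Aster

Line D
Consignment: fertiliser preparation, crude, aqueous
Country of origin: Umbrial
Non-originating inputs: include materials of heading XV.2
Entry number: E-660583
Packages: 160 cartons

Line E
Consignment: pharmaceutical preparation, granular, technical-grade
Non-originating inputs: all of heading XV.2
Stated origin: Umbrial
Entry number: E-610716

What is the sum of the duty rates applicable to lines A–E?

Line A: pharmaceutical → XV.1; tablet form → XV.1.3; technical-grade → XV.1.3.2. Scheduled 30%. Caledon agreement on XV.4.1: XV.1.3.2 not covered; Caledon agreement on XV.4: XV.1.3.2 not covered. → 30%.
Line B: fertiliser → XV.2; tablet form → XV.2.2; crude → XV.2.2.2. Scheduled 32%. Umbrial agreement on XV.1: XV.2.2.2 not covered. → 32%.
Line C: pharmaceutical → XV.1; granular → XV.1.2; analytical-grade → XV.1.2.2. Scheduled 22%. No special measure applies. → 22%.
Line D: fertiliser → XV.2; aqueous → XV.2.1; crude → XV.2.1.3. Scheduled 9%. Umbrial agreement on XV.1: XV.2.1.3 not covered. → 9%.
Line E: pharmaceutical → XV.1; granular → XV.1.2; technical-grade → XV.1.2.1. Scheduled 13%. Umbrial agreement on XV.1: CTH met → 12% available; preferential 12%. → 12%.
Sum: 30% + 32% + 22% + 9% + 12% = 105%.

105%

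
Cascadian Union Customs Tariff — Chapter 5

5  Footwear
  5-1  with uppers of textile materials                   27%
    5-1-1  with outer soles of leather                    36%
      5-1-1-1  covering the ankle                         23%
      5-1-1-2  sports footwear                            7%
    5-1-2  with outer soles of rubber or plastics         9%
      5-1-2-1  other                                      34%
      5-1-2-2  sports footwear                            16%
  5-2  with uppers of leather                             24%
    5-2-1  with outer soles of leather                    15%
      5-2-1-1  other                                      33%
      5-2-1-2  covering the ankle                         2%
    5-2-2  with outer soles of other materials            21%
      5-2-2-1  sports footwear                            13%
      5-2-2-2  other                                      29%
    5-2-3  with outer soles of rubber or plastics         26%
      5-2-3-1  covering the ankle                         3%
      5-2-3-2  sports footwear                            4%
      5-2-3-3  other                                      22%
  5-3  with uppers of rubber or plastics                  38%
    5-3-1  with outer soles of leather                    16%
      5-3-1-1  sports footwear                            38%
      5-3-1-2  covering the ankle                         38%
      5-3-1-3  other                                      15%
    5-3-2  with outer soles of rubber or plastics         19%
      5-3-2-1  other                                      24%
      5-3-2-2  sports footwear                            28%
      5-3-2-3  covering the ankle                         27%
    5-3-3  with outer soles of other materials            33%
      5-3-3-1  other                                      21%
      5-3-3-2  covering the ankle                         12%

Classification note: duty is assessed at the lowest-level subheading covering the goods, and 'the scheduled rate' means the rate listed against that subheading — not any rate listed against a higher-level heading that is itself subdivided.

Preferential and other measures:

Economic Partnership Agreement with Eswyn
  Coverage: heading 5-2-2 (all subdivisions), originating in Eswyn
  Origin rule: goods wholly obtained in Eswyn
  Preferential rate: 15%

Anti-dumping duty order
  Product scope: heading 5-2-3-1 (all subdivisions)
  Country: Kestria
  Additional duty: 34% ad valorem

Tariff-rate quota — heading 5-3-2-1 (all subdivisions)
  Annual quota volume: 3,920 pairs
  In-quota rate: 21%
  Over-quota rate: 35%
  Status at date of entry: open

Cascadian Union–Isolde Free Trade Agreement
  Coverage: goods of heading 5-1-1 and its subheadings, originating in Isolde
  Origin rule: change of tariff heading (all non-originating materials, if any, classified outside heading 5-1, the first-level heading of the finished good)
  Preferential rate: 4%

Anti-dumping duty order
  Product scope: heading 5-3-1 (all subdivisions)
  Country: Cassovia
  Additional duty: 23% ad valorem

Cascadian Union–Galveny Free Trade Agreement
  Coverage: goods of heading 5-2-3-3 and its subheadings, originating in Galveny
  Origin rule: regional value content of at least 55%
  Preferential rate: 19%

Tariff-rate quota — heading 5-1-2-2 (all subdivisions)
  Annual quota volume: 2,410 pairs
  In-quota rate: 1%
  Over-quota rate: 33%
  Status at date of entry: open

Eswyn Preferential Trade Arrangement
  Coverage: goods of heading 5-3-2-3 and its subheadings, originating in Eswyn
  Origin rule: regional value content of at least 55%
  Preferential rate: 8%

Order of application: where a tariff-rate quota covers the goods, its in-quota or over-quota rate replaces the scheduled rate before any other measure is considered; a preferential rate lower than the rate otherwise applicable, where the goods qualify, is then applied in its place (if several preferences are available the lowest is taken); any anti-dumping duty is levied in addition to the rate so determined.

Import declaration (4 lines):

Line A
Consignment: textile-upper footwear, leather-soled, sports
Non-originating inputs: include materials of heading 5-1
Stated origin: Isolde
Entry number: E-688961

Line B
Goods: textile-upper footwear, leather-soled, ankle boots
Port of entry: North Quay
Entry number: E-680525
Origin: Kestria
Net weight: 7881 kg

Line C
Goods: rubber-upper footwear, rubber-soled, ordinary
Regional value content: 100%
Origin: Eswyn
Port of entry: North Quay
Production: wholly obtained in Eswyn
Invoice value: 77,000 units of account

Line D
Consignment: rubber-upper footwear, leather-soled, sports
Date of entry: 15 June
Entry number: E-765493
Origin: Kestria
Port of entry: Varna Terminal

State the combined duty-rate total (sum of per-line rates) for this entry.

89%

Line A: textile-upper → 5-1; leather-soled → 5-1-1; sports → 5-1-1-2. Scheduled 7%. Isolde agreement on 5-1-1: CTH not met. → 7%.
Line B: textile-upper → 5-1; leather-soled → 5-1-1; ankle boots → 5-1-1-1. Scheduled 23%. No special measure applies. → 23%.
Line C: rubber-upper → 5-3; rubber-soled → 5-3-2; ordinary → 5-3-2-1. Scheduled 24%. quota on 5-3-2-1 open → in-quota 21%; Eswyn agreement on 5-2-2: 5-3-2-1 not covered; Eswyn agreement on 5-3-2-3: 5-3-2-1 not covered. → 21%.
Line D: rubber-upper → 5-3; leather-soled → 5-3-1; sports → 5-3-1-1. Scheduled 38%. No special measure applies. → 38%.
Sum: 7% + 23% + 21% + 38% = 89%.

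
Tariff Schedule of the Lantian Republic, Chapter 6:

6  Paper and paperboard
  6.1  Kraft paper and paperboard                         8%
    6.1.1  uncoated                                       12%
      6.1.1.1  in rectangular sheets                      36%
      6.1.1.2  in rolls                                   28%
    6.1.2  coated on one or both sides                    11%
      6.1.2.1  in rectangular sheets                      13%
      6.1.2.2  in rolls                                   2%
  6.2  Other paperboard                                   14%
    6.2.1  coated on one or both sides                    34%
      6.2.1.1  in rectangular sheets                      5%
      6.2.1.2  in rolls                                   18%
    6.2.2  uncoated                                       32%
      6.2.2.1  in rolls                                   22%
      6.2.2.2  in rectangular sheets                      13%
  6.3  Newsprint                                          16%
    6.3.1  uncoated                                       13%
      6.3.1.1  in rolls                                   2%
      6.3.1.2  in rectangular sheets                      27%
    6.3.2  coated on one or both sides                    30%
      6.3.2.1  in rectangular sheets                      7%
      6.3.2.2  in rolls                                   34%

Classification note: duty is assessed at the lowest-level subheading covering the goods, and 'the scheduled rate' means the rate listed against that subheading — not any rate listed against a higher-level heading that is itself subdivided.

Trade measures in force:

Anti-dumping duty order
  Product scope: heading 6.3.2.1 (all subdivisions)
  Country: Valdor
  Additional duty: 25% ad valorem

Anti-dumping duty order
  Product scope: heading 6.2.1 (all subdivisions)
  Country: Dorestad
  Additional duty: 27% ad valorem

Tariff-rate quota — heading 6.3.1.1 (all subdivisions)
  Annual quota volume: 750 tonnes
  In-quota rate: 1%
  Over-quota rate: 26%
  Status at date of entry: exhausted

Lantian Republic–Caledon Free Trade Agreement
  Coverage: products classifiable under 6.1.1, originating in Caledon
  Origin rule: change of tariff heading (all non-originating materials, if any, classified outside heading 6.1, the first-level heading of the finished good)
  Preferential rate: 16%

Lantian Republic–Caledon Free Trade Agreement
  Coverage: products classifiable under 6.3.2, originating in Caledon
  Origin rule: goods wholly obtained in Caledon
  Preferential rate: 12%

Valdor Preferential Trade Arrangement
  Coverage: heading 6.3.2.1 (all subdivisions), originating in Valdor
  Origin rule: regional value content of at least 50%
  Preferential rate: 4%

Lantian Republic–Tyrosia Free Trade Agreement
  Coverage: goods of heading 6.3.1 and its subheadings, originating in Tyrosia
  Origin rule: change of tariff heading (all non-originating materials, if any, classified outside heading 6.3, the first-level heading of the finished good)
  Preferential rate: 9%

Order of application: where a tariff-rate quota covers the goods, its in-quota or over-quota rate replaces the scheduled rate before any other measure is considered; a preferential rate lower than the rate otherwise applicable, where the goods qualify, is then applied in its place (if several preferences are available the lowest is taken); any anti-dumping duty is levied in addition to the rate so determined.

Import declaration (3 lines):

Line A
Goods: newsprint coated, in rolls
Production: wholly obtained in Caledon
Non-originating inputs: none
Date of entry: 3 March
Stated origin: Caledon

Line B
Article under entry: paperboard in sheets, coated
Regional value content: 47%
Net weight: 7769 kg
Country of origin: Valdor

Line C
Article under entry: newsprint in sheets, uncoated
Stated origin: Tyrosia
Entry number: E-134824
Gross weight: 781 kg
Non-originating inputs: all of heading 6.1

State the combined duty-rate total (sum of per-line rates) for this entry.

Line A: newsprint → 6.3; coated → 6.3.2; in rolls → 6.3.2.2. Scheduled 34%. Caledon agreement on 6.1.1: 6.3.2.2 not covered; Caledon agreement on 6.3.2: wholly obtained → 12% available; preferential 12%. → 12%.
Line B: paperboard → 6.2; coated → 6.2.1; in sheets → 6.2.1.1. Scheduled 5%. Valdor agreement on 6.3.2.1: 6.2.1.1 not covered. → 5%.
Line C: newsprint → 6.3; uncoated → 6.3.1; in sheets → 6.3.1.2. Scheduled 27%. Tyrosia agreement on 6.3.1: CTH met → 9% available; preferential 9%. → 9%.
Sum: 12% + 5% + 9% = 26%.

26%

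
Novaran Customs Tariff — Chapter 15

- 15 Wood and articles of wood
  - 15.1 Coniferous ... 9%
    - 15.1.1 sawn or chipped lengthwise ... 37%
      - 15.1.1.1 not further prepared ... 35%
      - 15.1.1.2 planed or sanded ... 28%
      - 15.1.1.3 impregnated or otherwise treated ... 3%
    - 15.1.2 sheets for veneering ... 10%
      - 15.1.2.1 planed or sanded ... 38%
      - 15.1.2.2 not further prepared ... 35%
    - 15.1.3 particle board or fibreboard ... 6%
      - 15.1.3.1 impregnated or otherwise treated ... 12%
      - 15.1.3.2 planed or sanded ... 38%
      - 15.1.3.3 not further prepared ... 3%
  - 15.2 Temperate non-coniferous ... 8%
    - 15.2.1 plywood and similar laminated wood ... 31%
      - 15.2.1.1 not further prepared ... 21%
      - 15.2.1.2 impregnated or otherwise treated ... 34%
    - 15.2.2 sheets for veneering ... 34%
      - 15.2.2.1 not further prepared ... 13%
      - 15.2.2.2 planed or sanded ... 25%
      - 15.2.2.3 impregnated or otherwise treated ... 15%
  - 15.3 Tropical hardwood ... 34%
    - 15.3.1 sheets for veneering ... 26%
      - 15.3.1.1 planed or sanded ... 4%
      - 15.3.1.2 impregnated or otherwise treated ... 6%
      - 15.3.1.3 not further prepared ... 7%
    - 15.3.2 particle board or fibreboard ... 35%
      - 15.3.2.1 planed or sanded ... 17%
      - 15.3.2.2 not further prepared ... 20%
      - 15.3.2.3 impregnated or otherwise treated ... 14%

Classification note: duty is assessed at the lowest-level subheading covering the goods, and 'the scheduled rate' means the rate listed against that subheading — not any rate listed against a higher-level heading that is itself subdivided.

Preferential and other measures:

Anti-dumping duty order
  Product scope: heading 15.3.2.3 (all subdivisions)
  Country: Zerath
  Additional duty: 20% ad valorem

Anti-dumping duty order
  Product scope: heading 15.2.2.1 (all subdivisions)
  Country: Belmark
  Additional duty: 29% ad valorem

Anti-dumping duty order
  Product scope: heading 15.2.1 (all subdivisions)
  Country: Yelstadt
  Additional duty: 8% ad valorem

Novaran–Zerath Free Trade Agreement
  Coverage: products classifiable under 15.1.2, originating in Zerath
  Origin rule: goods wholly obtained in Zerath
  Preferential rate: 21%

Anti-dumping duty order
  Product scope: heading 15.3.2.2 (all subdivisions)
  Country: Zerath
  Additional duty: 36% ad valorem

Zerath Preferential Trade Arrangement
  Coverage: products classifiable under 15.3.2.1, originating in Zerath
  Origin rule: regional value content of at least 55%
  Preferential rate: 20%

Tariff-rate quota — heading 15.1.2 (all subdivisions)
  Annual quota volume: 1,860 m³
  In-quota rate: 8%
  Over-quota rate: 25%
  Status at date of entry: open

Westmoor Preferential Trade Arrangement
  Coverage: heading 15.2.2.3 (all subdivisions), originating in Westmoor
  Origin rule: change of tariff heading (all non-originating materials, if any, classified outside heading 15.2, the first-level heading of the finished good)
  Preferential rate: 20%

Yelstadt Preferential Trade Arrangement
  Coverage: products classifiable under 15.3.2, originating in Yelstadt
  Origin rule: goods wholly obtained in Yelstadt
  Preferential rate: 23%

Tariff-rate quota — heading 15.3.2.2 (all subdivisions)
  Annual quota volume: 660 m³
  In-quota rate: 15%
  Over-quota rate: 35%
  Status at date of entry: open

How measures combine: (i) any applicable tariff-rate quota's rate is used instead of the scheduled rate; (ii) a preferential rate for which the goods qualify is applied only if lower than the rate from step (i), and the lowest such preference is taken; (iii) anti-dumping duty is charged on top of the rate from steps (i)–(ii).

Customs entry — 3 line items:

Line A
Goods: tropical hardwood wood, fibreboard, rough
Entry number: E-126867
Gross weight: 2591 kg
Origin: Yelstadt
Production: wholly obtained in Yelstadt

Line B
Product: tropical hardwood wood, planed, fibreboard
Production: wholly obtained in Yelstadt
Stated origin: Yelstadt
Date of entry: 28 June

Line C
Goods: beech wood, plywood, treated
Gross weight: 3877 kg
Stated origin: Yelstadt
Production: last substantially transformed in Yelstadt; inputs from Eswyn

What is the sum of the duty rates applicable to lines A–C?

Line A: tropical hardwood → 15.3; fibreboard → 15.3.2; rough → 15.3.2.2. Scheduled 20%. quota on 15.3.2.2 open → in-quota 15%; Yelstadt agreement on 15.3.2: wholly obtained → 23% available; preference 23% not lower than 15% → no reduction. → 15%.
Line B: tropical hardwood → 15.3; fibreboard → 15.3.2; planed → 15.3.2.1. Scheduled 17%. Yelstadt agreement on 15.3.2: wholly obtained → 23% available; preference 23% not lower than 17% → no reduction. → 17%.
Line C: beech → 15.2; plywood → 15.2.1; treated → 15.2.1.2. Scheduled 34%. Yelstadt agreement on 15.3.2: 15.2.1.2 not covered; anti-dumping (Yelstadt, 15.2.1): +8%; total 34% + 8% = 42%. → 42%.
Sum: 15% + 17% + 42% = 74%.

74%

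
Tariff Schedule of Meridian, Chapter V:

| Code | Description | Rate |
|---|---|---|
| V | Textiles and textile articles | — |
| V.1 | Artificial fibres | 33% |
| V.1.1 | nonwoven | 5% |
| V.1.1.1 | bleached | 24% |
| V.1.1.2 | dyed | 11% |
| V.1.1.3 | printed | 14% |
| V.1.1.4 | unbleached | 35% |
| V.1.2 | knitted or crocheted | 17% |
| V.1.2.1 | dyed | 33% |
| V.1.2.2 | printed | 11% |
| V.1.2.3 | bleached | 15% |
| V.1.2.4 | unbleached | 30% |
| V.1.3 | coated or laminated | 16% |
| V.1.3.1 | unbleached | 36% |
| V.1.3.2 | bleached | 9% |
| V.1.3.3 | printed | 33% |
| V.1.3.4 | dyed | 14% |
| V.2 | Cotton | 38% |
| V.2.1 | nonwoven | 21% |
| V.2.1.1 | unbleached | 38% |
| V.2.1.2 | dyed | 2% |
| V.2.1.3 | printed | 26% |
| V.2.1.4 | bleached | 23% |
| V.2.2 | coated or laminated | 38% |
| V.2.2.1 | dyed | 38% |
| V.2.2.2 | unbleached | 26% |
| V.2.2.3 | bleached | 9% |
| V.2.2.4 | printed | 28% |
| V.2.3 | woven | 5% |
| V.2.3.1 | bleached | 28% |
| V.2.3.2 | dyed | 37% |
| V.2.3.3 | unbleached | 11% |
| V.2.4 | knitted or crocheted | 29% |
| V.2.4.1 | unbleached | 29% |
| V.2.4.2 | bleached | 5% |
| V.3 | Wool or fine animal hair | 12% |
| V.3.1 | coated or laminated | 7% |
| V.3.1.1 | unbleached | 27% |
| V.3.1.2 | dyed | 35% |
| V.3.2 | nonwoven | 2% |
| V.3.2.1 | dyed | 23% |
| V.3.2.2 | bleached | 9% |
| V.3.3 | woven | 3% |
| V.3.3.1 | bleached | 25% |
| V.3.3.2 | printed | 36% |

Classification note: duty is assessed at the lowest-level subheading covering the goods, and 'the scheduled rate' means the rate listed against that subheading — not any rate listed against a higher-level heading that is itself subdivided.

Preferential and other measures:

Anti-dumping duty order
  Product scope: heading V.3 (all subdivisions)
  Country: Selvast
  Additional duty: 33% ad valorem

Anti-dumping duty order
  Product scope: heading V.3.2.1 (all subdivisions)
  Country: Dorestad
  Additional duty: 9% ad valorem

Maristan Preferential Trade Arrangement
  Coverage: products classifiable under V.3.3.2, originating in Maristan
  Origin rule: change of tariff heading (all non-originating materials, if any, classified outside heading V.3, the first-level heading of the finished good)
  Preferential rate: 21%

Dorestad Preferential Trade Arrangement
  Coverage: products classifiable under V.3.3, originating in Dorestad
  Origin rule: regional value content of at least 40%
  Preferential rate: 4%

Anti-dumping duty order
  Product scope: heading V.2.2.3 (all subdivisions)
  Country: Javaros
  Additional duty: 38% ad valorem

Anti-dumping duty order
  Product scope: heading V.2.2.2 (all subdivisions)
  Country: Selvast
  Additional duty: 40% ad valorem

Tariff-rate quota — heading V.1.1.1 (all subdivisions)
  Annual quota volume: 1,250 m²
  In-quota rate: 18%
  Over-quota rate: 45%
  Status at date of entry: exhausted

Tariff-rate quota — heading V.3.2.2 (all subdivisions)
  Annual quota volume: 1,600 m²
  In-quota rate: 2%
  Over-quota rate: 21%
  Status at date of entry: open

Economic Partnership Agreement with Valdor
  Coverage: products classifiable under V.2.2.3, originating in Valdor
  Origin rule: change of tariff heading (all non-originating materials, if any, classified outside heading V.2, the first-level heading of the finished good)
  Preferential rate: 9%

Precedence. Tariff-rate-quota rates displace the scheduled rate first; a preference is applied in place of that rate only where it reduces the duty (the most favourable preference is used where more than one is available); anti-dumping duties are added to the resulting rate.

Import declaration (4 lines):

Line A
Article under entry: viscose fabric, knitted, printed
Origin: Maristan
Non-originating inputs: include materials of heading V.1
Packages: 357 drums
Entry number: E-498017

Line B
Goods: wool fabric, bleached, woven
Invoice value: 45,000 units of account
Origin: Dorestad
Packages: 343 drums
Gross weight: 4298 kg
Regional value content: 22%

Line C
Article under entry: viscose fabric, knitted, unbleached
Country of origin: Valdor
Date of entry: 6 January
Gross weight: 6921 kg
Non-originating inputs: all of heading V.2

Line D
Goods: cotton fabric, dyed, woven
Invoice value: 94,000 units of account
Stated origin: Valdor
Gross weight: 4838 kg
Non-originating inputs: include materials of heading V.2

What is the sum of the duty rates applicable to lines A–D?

Line A: viscose → V.1; knitted → V.1.2; printed → V.1.2.2. Scheduled 11%. Maristan agreement on V.3.3.2: V.1.2.2 not covered. → 11%.
Line B: wool → V.3; woven → V.3.3; bleached → V.3.3.1. Scheduled 25%. Dorestad agreement on V.3.3: RVC < 40%. → 25%.
Line C: viscose → V.1; knitted → V.1.2; unbleached → V.1.2.4. Scheduled 30%. Valdor agreement on V.2.2.3: V.1.2.4 not covered. → 30%.
Line D: cotton → V.2; woven → V.2.3; dyed → V.2.3.2. Scheduled 37%. Valdor agreement on V.2.2.3: V.2.3.2 not covered. → 37%.
Sum: 11% + 25% + 30% + 37% = 103%.

103%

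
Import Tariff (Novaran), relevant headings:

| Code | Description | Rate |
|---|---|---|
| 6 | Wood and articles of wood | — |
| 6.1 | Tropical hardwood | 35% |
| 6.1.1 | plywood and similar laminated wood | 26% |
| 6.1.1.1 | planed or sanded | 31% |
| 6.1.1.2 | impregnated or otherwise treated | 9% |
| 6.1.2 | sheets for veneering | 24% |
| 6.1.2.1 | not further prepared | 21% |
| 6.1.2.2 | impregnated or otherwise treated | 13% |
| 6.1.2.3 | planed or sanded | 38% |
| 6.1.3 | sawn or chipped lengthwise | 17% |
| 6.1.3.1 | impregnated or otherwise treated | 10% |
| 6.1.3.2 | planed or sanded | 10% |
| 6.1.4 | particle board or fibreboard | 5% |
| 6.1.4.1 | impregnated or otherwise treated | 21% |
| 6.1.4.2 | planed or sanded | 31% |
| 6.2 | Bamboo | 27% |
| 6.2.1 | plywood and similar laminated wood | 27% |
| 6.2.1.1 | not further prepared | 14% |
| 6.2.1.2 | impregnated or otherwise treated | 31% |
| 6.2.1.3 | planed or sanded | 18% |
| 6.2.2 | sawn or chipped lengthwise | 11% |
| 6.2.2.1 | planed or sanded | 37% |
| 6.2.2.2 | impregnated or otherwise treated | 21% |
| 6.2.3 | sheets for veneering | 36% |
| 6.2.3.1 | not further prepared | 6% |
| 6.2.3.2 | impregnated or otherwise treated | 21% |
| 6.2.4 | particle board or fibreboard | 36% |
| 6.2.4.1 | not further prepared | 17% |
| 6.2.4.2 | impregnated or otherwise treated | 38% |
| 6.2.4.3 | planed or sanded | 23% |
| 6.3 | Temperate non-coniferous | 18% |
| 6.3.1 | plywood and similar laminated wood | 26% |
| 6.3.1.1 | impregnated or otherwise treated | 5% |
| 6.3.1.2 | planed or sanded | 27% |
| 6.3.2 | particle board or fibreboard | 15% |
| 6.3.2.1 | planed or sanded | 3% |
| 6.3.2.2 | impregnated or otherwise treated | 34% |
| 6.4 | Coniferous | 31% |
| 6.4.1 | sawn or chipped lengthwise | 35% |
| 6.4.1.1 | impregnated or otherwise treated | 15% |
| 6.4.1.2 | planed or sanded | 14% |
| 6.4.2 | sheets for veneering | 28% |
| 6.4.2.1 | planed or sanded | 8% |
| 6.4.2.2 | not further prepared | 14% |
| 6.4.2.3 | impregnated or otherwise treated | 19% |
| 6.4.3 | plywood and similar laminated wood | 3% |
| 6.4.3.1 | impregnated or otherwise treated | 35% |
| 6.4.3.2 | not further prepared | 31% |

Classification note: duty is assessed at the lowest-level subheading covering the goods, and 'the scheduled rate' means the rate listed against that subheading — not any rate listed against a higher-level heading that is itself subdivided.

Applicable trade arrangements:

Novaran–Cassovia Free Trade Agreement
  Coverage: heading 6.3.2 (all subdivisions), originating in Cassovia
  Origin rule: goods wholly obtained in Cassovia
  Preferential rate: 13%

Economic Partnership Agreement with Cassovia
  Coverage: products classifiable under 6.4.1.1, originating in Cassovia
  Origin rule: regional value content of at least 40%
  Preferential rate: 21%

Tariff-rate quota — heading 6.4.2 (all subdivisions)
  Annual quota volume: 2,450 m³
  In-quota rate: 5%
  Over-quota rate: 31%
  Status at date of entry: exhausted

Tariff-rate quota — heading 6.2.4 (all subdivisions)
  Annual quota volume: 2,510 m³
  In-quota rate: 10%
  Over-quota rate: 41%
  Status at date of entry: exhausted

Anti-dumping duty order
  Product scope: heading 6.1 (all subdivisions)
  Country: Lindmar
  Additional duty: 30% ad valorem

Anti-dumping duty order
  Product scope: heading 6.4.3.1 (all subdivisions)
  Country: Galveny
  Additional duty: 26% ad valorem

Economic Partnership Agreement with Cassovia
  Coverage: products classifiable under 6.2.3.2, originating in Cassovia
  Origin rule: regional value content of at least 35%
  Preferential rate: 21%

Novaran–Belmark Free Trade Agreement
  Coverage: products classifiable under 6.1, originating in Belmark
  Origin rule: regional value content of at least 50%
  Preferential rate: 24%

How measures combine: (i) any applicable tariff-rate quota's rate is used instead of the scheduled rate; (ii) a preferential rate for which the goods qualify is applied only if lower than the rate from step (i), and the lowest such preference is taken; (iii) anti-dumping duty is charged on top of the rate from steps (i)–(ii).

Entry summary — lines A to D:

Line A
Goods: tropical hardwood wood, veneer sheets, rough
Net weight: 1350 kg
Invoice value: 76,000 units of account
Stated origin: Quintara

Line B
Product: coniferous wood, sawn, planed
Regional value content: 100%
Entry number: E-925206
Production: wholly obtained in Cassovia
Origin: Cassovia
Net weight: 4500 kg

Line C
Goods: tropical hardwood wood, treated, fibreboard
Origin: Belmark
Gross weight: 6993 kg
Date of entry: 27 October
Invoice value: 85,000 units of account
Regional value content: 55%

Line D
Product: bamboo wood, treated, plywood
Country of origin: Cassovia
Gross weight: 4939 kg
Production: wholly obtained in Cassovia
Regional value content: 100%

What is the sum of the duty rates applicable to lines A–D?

87%

Line A: tropical hardwood → 6.1; veneer sheets → 6.1.2; rough → 6.1.2.1. Scheduled 21%. No special measure applies. → 21%.
Line B: coniferous → 6.4; sawn → 6.4.1; planed → 6.4.1.2. Scheduled 14%. Cassovia agreement on 6.3.2: 6.4.1.2 not covered; Cassovia agreement on 6.4.1.1: 6.4.1.2 not covered; Cassovia agreement on 6.2.3.2: 6.4.1.2 not covered. → 14%.
Line C: tropical hardwood → 6.1; fibreboard → 6.1.4; treated → 6.1.4.1. Scheduled 21%. Belmark agreement on 6.1: RVC ≥ 50% → 24% available; preference 24% not lower than 21% → no reduction. → 21%.
Line D: bamboo → 6.2; plywood → 6.2.1; treated → 6.2.1.2. Scheduled 31%. Cassovia agreement on 6.3.2: 6.2.1.2 not covered; Cassovia agreement on 6.4.1.1: 6.2.1.2 not covered; Cassovia agreement on 6.2.3.2: 6.2.1.2 not covered. → 31%.
Sum: 21% + 14% + 21% + 31% = 87%.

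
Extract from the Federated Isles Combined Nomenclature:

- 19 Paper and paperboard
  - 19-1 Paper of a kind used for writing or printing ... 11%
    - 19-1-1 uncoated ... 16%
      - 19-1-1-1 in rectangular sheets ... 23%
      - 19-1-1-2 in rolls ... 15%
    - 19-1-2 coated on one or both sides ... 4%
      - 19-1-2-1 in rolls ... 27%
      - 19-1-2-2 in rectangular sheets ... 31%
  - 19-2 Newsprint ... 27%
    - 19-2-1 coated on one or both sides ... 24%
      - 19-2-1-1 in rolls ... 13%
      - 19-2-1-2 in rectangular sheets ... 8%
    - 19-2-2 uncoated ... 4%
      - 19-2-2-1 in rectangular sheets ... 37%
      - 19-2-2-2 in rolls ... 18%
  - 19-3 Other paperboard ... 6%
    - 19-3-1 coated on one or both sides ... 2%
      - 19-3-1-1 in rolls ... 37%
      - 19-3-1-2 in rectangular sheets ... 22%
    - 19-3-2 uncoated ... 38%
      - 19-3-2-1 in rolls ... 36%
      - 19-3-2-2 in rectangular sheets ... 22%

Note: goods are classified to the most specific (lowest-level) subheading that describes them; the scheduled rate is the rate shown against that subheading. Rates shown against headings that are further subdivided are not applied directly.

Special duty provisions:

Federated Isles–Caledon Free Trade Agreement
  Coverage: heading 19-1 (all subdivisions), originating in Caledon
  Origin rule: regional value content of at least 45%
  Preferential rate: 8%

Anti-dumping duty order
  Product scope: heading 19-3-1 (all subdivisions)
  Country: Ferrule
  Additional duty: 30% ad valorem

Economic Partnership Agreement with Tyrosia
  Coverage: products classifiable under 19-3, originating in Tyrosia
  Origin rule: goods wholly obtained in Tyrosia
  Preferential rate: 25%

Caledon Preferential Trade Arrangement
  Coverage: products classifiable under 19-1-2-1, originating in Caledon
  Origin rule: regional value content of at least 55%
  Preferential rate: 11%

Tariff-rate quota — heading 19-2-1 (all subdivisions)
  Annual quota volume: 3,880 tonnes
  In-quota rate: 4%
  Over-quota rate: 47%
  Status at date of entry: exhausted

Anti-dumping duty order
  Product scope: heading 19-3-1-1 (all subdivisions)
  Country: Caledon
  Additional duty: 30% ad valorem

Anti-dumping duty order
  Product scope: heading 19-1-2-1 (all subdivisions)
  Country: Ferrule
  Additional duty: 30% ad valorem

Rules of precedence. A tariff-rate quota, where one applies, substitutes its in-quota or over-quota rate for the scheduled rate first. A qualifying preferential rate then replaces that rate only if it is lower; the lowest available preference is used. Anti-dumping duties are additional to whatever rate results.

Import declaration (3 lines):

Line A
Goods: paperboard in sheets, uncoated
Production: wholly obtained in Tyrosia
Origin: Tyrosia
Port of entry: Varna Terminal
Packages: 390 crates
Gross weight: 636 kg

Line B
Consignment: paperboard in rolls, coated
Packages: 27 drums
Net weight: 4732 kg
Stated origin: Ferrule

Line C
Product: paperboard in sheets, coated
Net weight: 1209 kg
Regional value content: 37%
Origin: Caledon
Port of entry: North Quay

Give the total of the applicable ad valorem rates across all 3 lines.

111%

Line A: paperboard → 19-3; uncoated → 19-3-2; in sheets → 19-3-2-2. Scheduled 22%. Tyrosia agreement on 19-3: wholly obtained → 25% available; preference 25% not lower than 22% → no reduction. → 22%.
Line B: paperboard → 19-3; coated → 19-3-1; in rolls → 19-3-1-1. Scheduled 37%. anti-dumping (Ferrule, 19-3-1): +30%; total 37% + 30% = 67%. → 67%.
Line C: paperboard → 19-3; coated → 19-3-1; in sheets → 19-3-1-2. Scheduled 22%. Caledon agreement on 19-1: 19-3-1-2 not covered; Caledon agreement on 19-1-2-1: 19-3-1-2 not covered. → 22%.
Sum: 22% + 67% + 22% = 111%.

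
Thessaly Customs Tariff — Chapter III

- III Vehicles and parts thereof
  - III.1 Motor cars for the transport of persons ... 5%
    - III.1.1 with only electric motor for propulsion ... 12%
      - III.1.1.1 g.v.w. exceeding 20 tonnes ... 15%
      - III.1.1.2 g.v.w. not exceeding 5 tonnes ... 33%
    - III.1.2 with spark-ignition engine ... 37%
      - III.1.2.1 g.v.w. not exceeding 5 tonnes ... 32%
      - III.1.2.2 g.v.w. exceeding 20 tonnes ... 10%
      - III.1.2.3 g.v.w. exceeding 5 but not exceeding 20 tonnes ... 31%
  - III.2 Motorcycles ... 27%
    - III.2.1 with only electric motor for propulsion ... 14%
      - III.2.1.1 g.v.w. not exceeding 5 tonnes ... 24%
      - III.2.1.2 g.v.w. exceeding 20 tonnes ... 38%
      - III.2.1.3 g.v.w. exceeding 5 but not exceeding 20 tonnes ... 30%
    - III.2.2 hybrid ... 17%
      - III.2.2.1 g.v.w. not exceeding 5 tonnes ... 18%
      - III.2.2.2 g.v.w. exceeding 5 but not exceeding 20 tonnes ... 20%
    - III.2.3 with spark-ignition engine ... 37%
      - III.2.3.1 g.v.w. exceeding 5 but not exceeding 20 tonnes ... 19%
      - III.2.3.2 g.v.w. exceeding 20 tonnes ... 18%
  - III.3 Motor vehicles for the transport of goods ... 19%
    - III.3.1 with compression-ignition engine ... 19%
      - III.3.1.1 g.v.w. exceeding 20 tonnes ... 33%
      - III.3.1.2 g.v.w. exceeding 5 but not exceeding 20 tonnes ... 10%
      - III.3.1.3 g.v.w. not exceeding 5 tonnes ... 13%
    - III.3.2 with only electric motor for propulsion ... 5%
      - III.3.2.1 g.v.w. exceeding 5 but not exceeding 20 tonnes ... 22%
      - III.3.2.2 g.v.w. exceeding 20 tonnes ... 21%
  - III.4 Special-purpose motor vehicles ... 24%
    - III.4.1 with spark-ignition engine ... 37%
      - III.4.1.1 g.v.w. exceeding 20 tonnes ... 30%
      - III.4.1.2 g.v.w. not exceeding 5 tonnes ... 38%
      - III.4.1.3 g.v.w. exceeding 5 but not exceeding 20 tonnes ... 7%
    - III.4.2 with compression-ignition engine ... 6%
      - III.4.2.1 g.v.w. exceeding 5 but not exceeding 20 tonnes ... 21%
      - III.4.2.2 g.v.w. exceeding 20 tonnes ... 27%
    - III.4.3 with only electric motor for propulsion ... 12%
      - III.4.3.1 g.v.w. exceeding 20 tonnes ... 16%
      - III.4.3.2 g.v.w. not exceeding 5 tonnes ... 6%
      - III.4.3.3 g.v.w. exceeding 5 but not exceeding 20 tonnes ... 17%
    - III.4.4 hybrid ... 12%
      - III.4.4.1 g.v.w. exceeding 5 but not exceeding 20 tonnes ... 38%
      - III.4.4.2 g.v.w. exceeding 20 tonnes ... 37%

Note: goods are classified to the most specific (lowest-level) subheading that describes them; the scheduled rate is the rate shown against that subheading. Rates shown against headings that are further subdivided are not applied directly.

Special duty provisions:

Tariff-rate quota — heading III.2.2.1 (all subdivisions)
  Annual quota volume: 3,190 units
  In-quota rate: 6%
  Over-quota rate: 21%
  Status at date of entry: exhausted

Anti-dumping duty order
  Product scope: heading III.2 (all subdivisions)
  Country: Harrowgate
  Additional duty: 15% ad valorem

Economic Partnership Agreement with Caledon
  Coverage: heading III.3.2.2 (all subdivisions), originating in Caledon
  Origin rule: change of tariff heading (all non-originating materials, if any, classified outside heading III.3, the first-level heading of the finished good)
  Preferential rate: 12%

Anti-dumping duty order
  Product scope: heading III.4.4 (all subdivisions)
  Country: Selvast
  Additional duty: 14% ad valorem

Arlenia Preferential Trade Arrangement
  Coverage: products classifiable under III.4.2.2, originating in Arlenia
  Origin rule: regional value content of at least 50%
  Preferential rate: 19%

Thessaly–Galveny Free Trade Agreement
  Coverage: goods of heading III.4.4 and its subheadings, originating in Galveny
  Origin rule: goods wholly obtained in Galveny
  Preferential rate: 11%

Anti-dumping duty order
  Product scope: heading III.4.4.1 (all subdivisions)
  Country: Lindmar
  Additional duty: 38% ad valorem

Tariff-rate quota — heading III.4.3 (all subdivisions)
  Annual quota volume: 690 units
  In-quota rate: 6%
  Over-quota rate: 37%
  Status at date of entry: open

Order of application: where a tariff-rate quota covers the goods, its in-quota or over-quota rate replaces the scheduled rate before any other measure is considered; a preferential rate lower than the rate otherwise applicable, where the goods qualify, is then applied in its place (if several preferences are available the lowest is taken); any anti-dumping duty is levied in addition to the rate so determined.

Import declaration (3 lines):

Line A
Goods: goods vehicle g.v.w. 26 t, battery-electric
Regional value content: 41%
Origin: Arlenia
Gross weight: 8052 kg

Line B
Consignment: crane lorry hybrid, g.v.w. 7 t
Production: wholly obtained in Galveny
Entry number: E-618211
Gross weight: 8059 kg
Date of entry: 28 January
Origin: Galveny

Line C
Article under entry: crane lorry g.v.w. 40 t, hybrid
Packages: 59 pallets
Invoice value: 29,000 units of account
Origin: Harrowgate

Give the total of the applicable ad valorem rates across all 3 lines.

Line A: goods vehicle → III.3; battery-electric → III.3.2; g.v.w. 26 t → III.3.2.2. Scheduled 21%. Arlenia agreement on III.4.2.2: III.3.2.2 not covered. → 21%.
Line B: crane lorry → III.4; hybrid → III.4.4; g.v.w. 7 t → III.4.4.1. Scheduled 38%. Galveny agreement on III.4.4: wholly obtained → 11% available; preferential 11%. → 11%.
Line C: crane lorry → III.4; hybrid → III.4.4; g.v.w. 40 t → III.4.4.2. Scheduled 37%. No special measure applies. → 37%.
Sum: 21% + 11% + 37% = 69%.

69%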